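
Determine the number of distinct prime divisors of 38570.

5

38570 = 2 · 19285
19285 = 5 · 3857
3857 = 7 · 551
551 = 19 · 29
38570 = 2 · 5 · 7 · 19 · 29, which has 5 distinct prime factors.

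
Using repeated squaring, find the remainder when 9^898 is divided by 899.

545

9^1 ≡ 9 (mod 899)
9^2 ≡ 9^2 = 81 ≡ 81 (mod 899)
9^4 ≡ 81^2 = 6561 ≡ 268 (mod 899)
9^8 ≡ 268^2 = 71824 ≡ 803 (mod 899)
9^16 ≡ 803^2 = 644809 ≡ 226 (mod 899)
9^32 ≡ 226^2 = 51076 ≡ 732 (mod 899)
9^64 ≡ 732^2 = 535824 ≡ 20 (mod 899)
9^128 ≡ 20^2 = 400 ≡ 400 (mod 899)
9^256 ≡ 400^2 = 160000 ≡ 877 (mod 899)
9^512 ≡ 877^2 = 769129 ≡ 484 (mod 899)
898 = 512 + 256 + 128 + 2 in binary powers of 2.
So 9^898 ≡ 484 · 877 · 400 · 81 ≡ 545 (mod 899).
Since 545 ≠ 1, base 9 is a Fermat witness: 899 is composite.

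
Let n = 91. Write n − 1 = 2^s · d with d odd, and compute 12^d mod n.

90

91 − 1 = 90 = 2^1 · 45, so d = 45.
12^1 ≡ 12 (mod 91)
12^2 ≡ 12^2 = 144 ≡ 53 (mod 91)
12^4 ≡ 53^2 = 2809 ≡ 79 (mod 91)
12^8 ≡ 79^2 = 6241 ≡ 53 (mod 91)
12^16 ≡ 53^2 = 2809 ≡ 79 (mod 91)
12^32 ≡ 79^2 = 6241 ≡ 53 (mod 91)
45 = 32 + 8 + 4 + 1 in binary powers of 2.
So 12^45 ≡ 53 · 53 · 79 · 12 ≡ 90 (mod 91).
Since 12^d ≡ 90 (mod 91), base 12 does not prove 91 composite.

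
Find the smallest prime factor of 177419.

11

177419 is odd.
Digit sum 29, not divisible by 3.
Ends in 9: not divisible by 5.
7: 177419 = 7·25345 + 4
11: 177419 = 11·16129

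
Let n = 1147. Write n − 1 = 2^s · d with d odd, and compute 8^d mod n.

450

1147 − 1 = 1146 = 2^1 · 573, so d = 573.
8^1 ≡ 8 (mod 1147)
8^2 ≡ 8^2 = 64 ≡ 64 (mod 1147)
8^4 ≡ 64^2 = 4096 ≡ 655 (mod 1147)
8^8 ≡ 655^2 = 429025 ≡ 47 (mod 1147)
8^16 ≡ 47^2 = 2209 ≡ 1062 (mod 1147)
8^32 ≡ 1062^2 = 1127844 ≡ 343 (mod 1147)
8^64 ≡ 343^2 = 117649 ≡ 655 (mod 1147)
8^128 ≡ 655^2 = 429025 ≡ 47 (mod 1147)
8^256 ≡ 47^2 = 2209 ≡ 1062 (mod 1147)
8^512 ≡ 1062^2 = 1127844 ≡ 343 (mod 1147)
573 = 512 + 32 + 16 + 8 + 4 + 1 in binary powers of 2.
So 8^573 ≡ 343 · 343 · 1062 · 47 · 655 · 8 ≡ 450 (mod 1147).
Squaring chain: 450; never reaches −1, so base 8 is a Miller–Rabin witness that 1147 is composite.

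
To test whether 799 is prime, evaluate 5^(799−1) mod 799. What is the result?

440

5^1 ≡ 5 (mod 799)
5^2 ≡ 5^2 = 25 ≡ 25 (mod 799)
5^4 ≡ 25^2 = 625 ≡ 625 (mod 799)
5^8 ≡ 625^2 = 390625 ≡ 713 (mod 799)
5^16 ≡ 713^2 = 508369 ≡ 205 (mod 799)
5^32 ≡ 205^2 = 42025 ≡ 477 (mod 799)
5^64 ≡ 477^2 = 227529 ≡ 613 (mod 799)
5^128 ≡ 613^2 = 375769 ≡ 239 (mod 799)
5^256 ≡ 239^2 = 57121 ≡ 392 (mod 799)
5^512 ≡ 392^2 = 153664 ≡ 256 (mod 799)
798 = 512 + 256 + 16 + 8 + 4 + 2 in binary powers of 2.
So 5^798 ≡ 256 · 392 · 205 · 713 · 625 · 25 ≡ 440 (mod 799).
Since 440 ≠ 1, base 5 is a Fermat witness: 799 is composite.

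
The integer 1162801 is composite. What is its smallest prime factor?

41

1162801 is odd.
Digit sum 19, not divisible by 3.
Ends in 1: not divisible by 5.
7: 1162801 = 7·166114 + 3
11: 1162801 = 11·105709 + 2
13: 1162801 = 13·89446 + 3
17: 1162801 = 17·68400 + 1
19: 1162801 = 19·61200 + 1
23: 1162801 = 23·50556 + 13
29: 1162801 = 29·40096 + 17
31: 1162801 = 31·37509 + 22
37: 1162801 = 37·31427 + 2
41: 1162801 = 41·28361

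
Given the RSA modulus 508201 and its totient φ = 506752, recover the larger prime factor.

φ(n) = (p−1)(q−1) = n − (p+q) + 1, so p + q = 508201 − 506752 + 1 = 1450.
p and q are the roots of t² − 1450t + 508201 = 0.
Discriminant: 1450² − 4·508201 = 2102500 − 2032804 = 69696; √69696 = 264.
q = (1450 − 264)/2 = 593, p = (1450 + 264)/2 = 857.
Check: 593 · 857 = 508201.

857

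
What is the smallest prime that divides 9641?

31

9641 is odd.
Digit sum 20, not divisible by 3.
Ends in 1: not divisible by 5.
7: 9641 = 7·1377 + 2
11: 9641 = 11·876 + 5
13: 9641 = 13·741 + 8
17: 9641 = 17·567 + 2
19: 9641 = 19·507 + 8
23: 9641 = 23·419 + 4
29: 9641 = 29·332 + 13
31: 9641 = 31·311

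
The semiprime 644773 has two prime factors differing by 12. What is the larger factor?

Since p = q + 12, we have 644773 = q(q + 12), so q² + 12q − 644773 = 0.
Discriminant: 12² + 4·644773 = 144 + 2579092 = 2579236; √2579236 = 1606.
q = (−12 + 1606)/2 = 797, and p = q + 12 = 809.
Check: 797 · 809 = 644773.

809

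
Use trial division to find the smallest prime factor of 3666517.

3666517 is odd.
Digit sum 34, not divisible by 3.
Ends in 7: not divisible by 5.
7: 3666517 = 7·523788 + 1
11: 3666517 = 11·333319 + 8
13: 3666517 = 13·282039 + 10
17: 3666517 = 17·215677 + 8
19: 3666517 = 19·192974 + 11
23: 3666517 = 23·159413 + 18
29: 3666517 = 29·126431 + 18
31: 3666517 = 31·118274 + 23
37: 3666517 = 37·99095 + 2
41: 3666517 = 41·89427 + 10
43: 3666517 = 43·85267 + 36
47: 3666517 = 47·78011

47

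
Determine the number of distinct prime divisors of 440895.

6

440895 = 3 · 146965
146965 = 5 · 29393
29393 = 7 · 4199
4199 = 13 · 323
323 = 17 · 19
440895 = 3 · 5 · 7 · 13 · 17 · 19, which has 6 distinct prime factors.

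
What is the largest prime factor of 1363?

1363 = 29 · 47
47 is prime.
So 1363 = 29 · 47; the largest prime factor is 47.

47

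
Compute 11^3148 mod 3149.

1529

11^1 ≡ 11 (mod 3149)
11^2 ≡ 11^2 = 121 ≡ 121 (mod 3149)
11^4 ≡ 121^2 = 14641 ≡ 2045 (mod 3149)
11^8 ≡ 2045^2 = 4182025 ≡ 153 (mod 3149)
11^16 ≡ 153^2 = 23409 ≡ 1366 (mod 3149)
11^32 ≡ 1366^2 = 1865956 ≡ 1748 (mod 3149)
11^64 ≡ 1748^2 = 3055504 ≡ 974 (mod 3149)
11^128 ≡ 974^2 = 948676 ≡ 827 (mod 3149)
11^256 ≡ 827^2 = 683929 ≡ 596 (mod 3149)
11^512 ≡ 596^2 = 355216 ≡ 2528 (mod 3149)
11^1024 ≡ 2528^2 = 6390784 ≡ 1463 (mod 3149)
11^2048 ≡ 1463^2 = 2140369 ≡ 2198 (mod 3149)
3148 = 2048 + 1024 + 64 + 8 + 4 in binary powers of 2.
So 11^3148 ≡ 2198 · 1463 · 974 · 153 · 2045 ≡ 1529 (mod 3149).
Since 1529 ≠ 1, base 11 is a Fermat witness: 3149 is composite.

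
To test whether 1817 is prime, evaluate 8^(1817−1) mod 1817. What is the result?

8^1 ≡ 8 (mod 1817)
8^2 ≡ 8^2 = 64 ≡ 64 (mod 1817)
8^4 ≡ 64^2 = 4096 ≡ 462 (mod 1817)
8^8 ≡ 462^2 = 213444 ≡ 855 (mod 1817)
8^16 ≡ 855^2 = 731025 ≡ 591 (mod 1817)
8^32 ≡ 591^2 = 349281 ≡ 417 (mod 1817)
8^64 ≡ 417^2 = 173889 ≡ 1274 (mod 1817)
8^128 ≡ 1274^2 = 1623076 ≡ 495 (mod 1817)
8^256 ≡ 495^2 = 245025 ≡ 1547 (mod 1817)
8^512 ≡ 1547^2 = 2393209 ≡ 220 (mod 1817)
8^1024 ≡ 220^2 = 48400 ≡ 1158 (mod 1817)
1816 = 1024 + 512 + 256 + 16 + 8 in binary powers of 2.
So 8^1816 ≡ 1158 · 220 · 1547 · 591 · 855 ≡ 836 (mod 1817).
Since 836 ≠ 1, base 8 is a Fermat witness: 1817 is composite.

836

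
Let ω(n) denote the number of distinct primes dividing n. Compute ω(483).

3

483 = 3 · 161
161 = 7 · 23
483 = 3 · 7 · 23, which has 3 distinct prime factors.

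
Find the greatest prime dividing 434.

31

434 = 2 · 217
217 = 7 · 31
31 is prime.
So 434 = 2 · 7 · 31; the largest prime factor is 31.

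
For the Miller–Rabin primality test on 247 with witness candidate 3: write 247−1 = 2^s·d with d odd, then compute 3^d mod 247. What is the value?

247 − 1 = 246 = 2^1 · 123, so d = 123.
3^1 ≡ 3 (mod 247)
3^2 ≡ 3^2 = 9 ≡ 9 (mod 247)
3^4 ≡ 9^2 = 81 ≡ 81 (mod 247)
3^8 ≡ 81^2 = 6561 ≡ 139 (mod 247)
3^16 ≡ 139^2 = 19321 ≡ 55 (mod 247)
3^32 ≡ 55^2 = 3025 ≡ 61 (mod 247)
3^64 ≡ 61^2 = 3721 ≡ 16 (mod 247)
123 = 64 + 32 + 16 + 8 + 2 + 1 in binary powers of 2.
So 3^123 ≡ 16 · 61 · 55 · 139 · 9 · 3 ≡ 183 (mod 247).
Squaring chain: 183; never reaches −1, so base 3 is a Miller–Rabin witness that 247 is composite.

183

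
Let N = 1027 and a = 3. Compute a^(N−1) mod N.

482

3^1 ≡ 3 (mod 1027)
3^2 ≡ 3^2 = 9 ≡ 9 (mod 1027)
3^4 ≡ 9^2 = 81 ≡ 81 (mod 1027)
3^8 ≡ 81^2 = 6561 ≡ 399 (mod 1027)
3^16 ≡ 399^2 = 159201 ≡ 16 (mod 1027)
3^32 ≡ 16^2 = 256 ≡ 256 (mod 1027)
3^64 ≡ 256^2 = 65536 ≡ 835 (mod 1027)
3^128 ≡ 835^2 = 697225 ≡ 919 (mod 1027)
3^256 ≡ 919^2 = 844561 ≡ 367 (mod 1027)
3^512 ≡ 367^2 = 134689 ≡ 152 (mod 1027)
3^1024 ≡ 152^2 = 23104 ≡ 510 (mod 1027)
1026 = 1024 + 2 in binary powers of 2.
So 3^1026 ≡ 510 · 9 ≡ 482 (mod 1027).
Since 482 ≠ 1, base 3 is a Fermat witness: 1027 is composite.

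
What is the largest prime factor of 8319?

59

8319 = 3 · 2773
2773 = 47 · 59
59 is prime.
So 8319 = 3 · 47 · 59; the largest prime factor is 59.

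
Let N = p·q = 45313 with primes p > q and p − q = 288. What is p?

Since p = q + 288, we have 45313 = q(q + 288), so q² + 288q − 45313 = 0.
Discriminant: 288² + 4·45313 = 82944 + 181252 = 264196; √264196 = 514.
q = (−288 + 514)/2 = 113, and p = q + 288 = 401.
Check: 113 · 401 = 45313.

401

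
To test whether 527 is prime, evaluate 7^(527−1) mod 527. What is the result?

7^1 ≡ 7 (mod 527)
7^2 ≡ 7^2 = 49 ≡ 49 (mod 527)
7^4 ≡ 49^2 = 2401 ≡ 293 (mod 527)
7^8 ≡ 293^2 = 85849 ≡ 475 (mod 527)
7^16 ≡ 475^2 = 225625 ≡ 69 (mod 527)
7^32 ≡ 69^2 = 4761 ≡ 18 (mod 527)
7^64 ≡ 18^2 = 324 ≡ 324 (mod 527)
7^128 ≡ 324^2 = 104976 ≡ 103 (mod 527)
7^256 ≡ 103^2 = 10609 ≡ 69 (mod 527)
7^512 ≡ 69^2 = 4761 ≡ 18 (mod 527)
526 = 512 + 8 + 4 + 2 in binary powers of 2.
So 7^526 ≡ 18 · 475 · 293 · 49 ≡ 348 (mod 527).
Since 348 ≠ 1, base 7 is a Fermat witness: 527 is composite.

348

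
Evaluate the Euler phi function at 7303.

7128

Factor: 7303 = 67 · 109.
φ(7303) = (67−1) · (109−1) = 66 · 108 = 7128.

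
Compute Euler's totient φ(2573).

Factor: 2573 = 31 · 83.
φ(2573) = (31−1) · (83−1) = 30 · 82 = 2460.

2460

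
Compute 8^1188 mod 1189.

8^1 ≡ 8 (mod 1189)
8^2 ≡ 8^2 = 64 ≡ 64 (mod 1189)
8^4 ≡ 64^2 = 4096 ≡ 529 (mod 1189)
8^8 ≡ 529^2 = 279841 ≡ 426 (mod 1189)
8^16 ≡ 426^2 = 181476 ≡ 748 (mod 1189)
8^32 ≡ 748^2 = 559504 ≡ 674 (mod 1189)
8^64 ≡ 674^2 = 454276 ≡ 78 (mod 1189)
8^128 ≡ 78^2 = 6084 ≡ 139 (mod 1189)
8^256 ≡ 139^2 = 19321 ≡ 297 (mod 1189)
8^512 ≡ 297^2 = 88209 ≡ 223 (mod 1189)
8^1024 ≡ 223^2 = 49729 ≡ 980 (mod 1189)
1188 = 1024 + 128 + 32 + 4 in binary powers of 2.
So 8^1188 ≡ 980 · 139 · 674 · 529 ≡ 836 (mod 1189).
Since 836 ≠ 1, base 8 is a Fermat witness: 1189 is composite.

836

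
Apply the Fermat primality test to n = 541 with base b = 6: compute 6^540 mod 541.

1

6^1 ≡ 6 (mod 541)
6^2 ≡ 6^2 = 36 ≡ 36 (mod 541)
6^4 ≡ 36^2 = 1296 ≡ 214 (mod 541)
6^8 ≡ 214^2 = 45796 ≡ 352 (mod 541)
6^16 ≡ 352^2 = 123904 ≡ 15 (mod 541)
6^32 ≡ 15^2 = 225 ≡ 225 (mod 541)
6^64 ≡ 225^2 = 50625 ≡ 312 (mod 541)
6^128 ≡ 312^2 = 97344 ≡ 505 (mod 541)
6^256 ≡ 505^2 = 255025 ≡ 214 (mod 541)
6^512 ≡ 214^2 = 45796 ≡ 352 (mod 541)
540 = 512 + 16 + 8 + 4 in binary powers of 2.
So 6^540 ≡ 352 · 15 · 352 · 214 ≡ 1 (mod 541).
Since the result is 1, base 6 gives no evidence that 541 is composite.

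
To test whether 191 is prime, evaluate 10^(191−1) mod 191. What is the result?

10^1 ≡ 10 (mod 191)
10^2 ≡ 10^2 = 100 ≡ 100 (mod 191)
10^4 ≡ 100^2 = 10000 ≡ 68 (mod 191)
10^8 ≡ 68^2 = 4624 ≡ 40 (mod 191)
10^16 ≡ 40^2 = 1600 ≡ 72 (mod 191)
10^32 ≡ 72^2 = 5184 ≡ 27 (mod 191)
10^64 ≡ 27^2 = 729 ≡ 156 (mod 191)
10^128 ≡ 156^2 = 24336 ≡ 79 (mod 191)
190 = 128 + 32 + 16 + 8 + 4 + 2 in binary powers of 2.
So 10^190 ≡ 79 · 27 · 72 · 40 · 68 · 100 ≡ 1 (mod 191).
Since the result is 1, base 10 gives no evidence that 191 is composite.

1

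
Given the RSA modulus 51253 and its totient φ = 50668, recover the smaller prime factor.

φ(n) = (p−1)(q−1) = n − (p+q) + 1, so p + q = 51253 − 50668 + 1 = 586.
p and q are the roots of t² − 586t + 51253 = 0.
Discriminant: 586² − 4·51253 = 343396 − 205012 = 138384; √138384 = 372.
q = (586 − 372)/2 = 107, p = (586 + 372)/2 = 479.
Check: 107 · 479 = 51253.

107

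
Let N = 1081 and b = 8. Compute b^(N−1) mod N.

570

8^1 ≡ 8 (mod 1081)
8^2 ≡ 8^2 = 64 ≡ 64 (mod 1081)
8^4 ≡ 64^2 = 4096 ≡ 853 (mod 1081)
8^8 ≡ 853^2 = 727609 ≡ 96 (mod 1081)
8^16 ≡ 96^2 = 9216 ≡ 568 (mod 1081)
8^32 ≡ 568^2 = 322624 ≡ 486 (mod 1081)
8^64 ≡ 486^2 = 236196 ≡ 538 (mod 1081)
8^128 ≡ 538^2 = 289444 ≡ 817 (mod 1081)
8^256 ≡ 817^2 = 667489 ≡ 512 (mod 1081)
8^512 ≡ 512^2 = 262144 ≡ 542 (mod 1081)
8^1024 ≡ 542^2 = 293764 ≡ 813 (mod 1081)
1080 = 1024 + 32 + 16 + 8 in binary powers of 2.
So 8^1080 ≡ 813 · 486 · 568 · 96 ≡ 570 (mod 1081).
Since 570 ≠ 1, base 8 is a Fermat witness: 1081 is composite.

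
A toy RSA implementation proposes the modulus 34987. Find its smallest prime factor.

34987 is odd.
Digit sum 31, not divisible by 3.
Ends in 7: not divisible by 5.
7: 34987 = 7·4998 + 1
11: 34987 = 11·3180 + 7
13: 34987 = 13·2691 + 4
17: 34987 = 17·2058 + 1
19: 34987 = 19·1841 + 8
23: 34987 = 23·1521 + 4
29: 34987 = 29·1206 + 13
31: 34987 = 31·1128 + 19
37: 34987 = 37·945 + 22
41: 34987 = 41·853 + 14
43: 34987 = 43·813 + 28
47: 34987 = 47·744 + 19
53: 34987 = 53·660 + 7
59: 34987 = 59·593

59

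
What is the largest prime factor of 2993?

2993 = 41 · 73
73 is prime.
So 2993 = 41 · 73; the largest prime factor is 73.

73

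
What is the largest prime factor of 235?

235 = 5 · 47
47 is prime.
So 235 = 5 · 47; the largest prime factor is 47.

47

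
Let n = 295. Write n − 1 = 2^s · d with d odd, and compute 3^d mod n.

127

295 − 1 = 294 = 2^1 · 147, so d = 147.
3^1 ≡ 3 (mod 295)
3^2 ≡ 3^2 = 9 ≡ 9 (mod 295)
3^4 ≡ 9^2 = 81 ≡ 81 (mod 295)
3^8 ≡ 81^2 = 6561 ≡ 71 (mod 295)
3^16 ≡ 71^2 = 5041 ≡ 26 (mod 295)
3^32 ≡ 26^2 = 676 ≡ 86 (mod 295)
3^64 ≡ 86^2 = 7396 ≡ 21 (mod 295)
3^128 ≡ 21^2 = 441 ≡ 146 (mod 295)
147 = 128 + 16 + 2 + 1 in binary powers of 2.
So 3^147 ≡ 146 · 26 · 9 · 3 ≡ 127 (mod 295).
Squaring chain: 127; never reaches −1, so base 3 is a Miller–Rabin witness that 295 is composite.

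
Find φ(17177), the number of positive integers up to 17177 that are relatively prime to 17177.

16896

Factor: 17177 = 89 · 193.
φ(17177) = (89−1) · (193−1) = 88 · 192 = 16896.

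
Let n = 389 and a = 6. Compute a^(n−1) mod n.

1

6^1 ≡ 6 (mod 389)
6^2 ≡ 6^2 = 36 ≡ 36 (mod 389)
6^4 ≡ 36^2 = 1296 ≡ 129 (mod 389)
6^8 ≡ 129^2 = 16641 ≡ 303 (mod 389)
6^16 ≡ 303^2 = 91809 ≡ 5 (mod 389)
6^32 ≡ 5^2 = 25 ≡ 25 (mod 389)
6^64 ≡ 25^2 = 625 ≡ 236 (mod 389)
6^128 ≡ 236^2 = 55696 ≡ 69 (mod 389)
6^256 ≡ 69^2 = 4761 ≡ 93 (mod 389)
388 = 256 + 128 + 4 in binary powers of 2.
So 6^388 ≡ 93 · 69 · 129 ≡ 1 (mod 389).
Since the result is 1, base 6 gives no evidence that 389 is composite.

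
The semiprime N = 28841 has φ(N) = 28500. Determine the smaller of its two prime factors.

φ(n) = (p−1)(q−1) = n − (p+q) + 1, so p + q = 28841 − 28500 + 1 = 342.
p and q are the roots of t² − 342t + 28841 = 0.
Discriminant: 342² − 4·28841 = 116964 − 115364 = 1600; √1600 = 40.
q = (342 − 40)/2 = 151, p = (342 + 40)/2 = 191.
Check: 151 · 191 = 28841.

151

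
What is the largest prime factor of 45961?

59

45961 = 19 · 2419
2419 = 41 · 59
59 is prime.
So 45961 = 19 · 41 · 59; the largest prime factor is 59.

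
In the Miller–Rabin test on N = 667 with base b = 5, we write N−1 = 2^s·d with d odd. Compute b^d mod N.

667 − 1 = 666 = 2^1 · 333, so d = 333.
5^1 ≡ 5 (mod 667)
5^2 ≡ 5^2 = 25 ≡ 25 (mod 667)
5^4 ≡ 25^2 = 625 ≡ 625 (mod 667)
5^8 ≡ 625^2 = 390625 ≡ 430 (mod 667)
5^16 ≡ 430^2 = 184900 ≡ 141 (mod 667)
5^32 ≡ 141^2 = 19881 ≡ 538 (mod 667)
5^64 ≡ 538^2 = 289444 ≡ 633 (mod 667)
5^128 ≡ 633^2 = 400689 ≡ 489 (mod 667)
5^256 ≡ 489^2 = 239121 ≡ 335 (mod 667)
333 = 256 + 64 + 8 + 4 + 1 in binary powers of 2.
So 5^333 ≡ 335 · 633 · 430 · 625 · 5 ≡ 332 (mod 667).
Squaring chain: 332; never reaches −1, so base 5 is a Miller–Rabin witness that 667 is composite.

332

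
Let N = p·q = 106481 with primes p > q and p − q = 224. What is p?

Since p = q + 224, we have 106481 = q(q + 224), so q² + 224q − 106481 = 0.
Discriminant: 224² + 4·106481 = 50176 + 425924 = 476100; √476100 = 690.
q = (−224 + 690)/2 = 233, and p = q + 224 = 457.
Check: 233 · 457 = 106481.

457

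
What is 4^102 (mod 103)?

4^1 ≡ 4 (mod 103)
4^2 ≡ 4^2 = 16 ≡ 16 (mod 103)
4^4 ≡ 16^2 = 256 ≡ 50 (mod 103)
4^8 ≡ 50^2 = 2500 ≡ 28 (mod 103)
4^16 ≡ 28^2 = 784 ≡ 63 (mod 103)
4^32 ≡ 63^2 = 3969 ≡ 55 (mod 103)
4^64 ≡ 55^2 = 3025 ≡ 38 (mod 103)
102 = 64 + 32 + 4 + 2 in binary powers of 2.
So 4^102 ≡ 38 · 55 · 50 · 16 ≡ 1 (mod 103).
Since the result is 1, base 4 gives no evidence that 103 is composite.

1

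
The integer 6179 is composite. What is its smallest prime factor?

37

6179 is odd.
Digit sum 23, not divisible by 3.
Ends in 9: not divisible by 5.
7: 6179 = 7·882 + 5
11: 6179 = 11·561 + 8
13: 6179 = 13·475 + 4
17: 6179 = 17·363 + 8
19: 6179 = 19·325 + 4
23: 6179 = 23·268 + 15
29: 6179 = 29·213 + 2
31: 6179 = 31·199 + 10
37: 6179 = 37·167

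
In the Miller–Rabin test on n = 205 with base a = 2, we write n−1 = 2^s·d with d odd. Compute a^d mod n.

205 − 1 = 204 = 2^2 · 51, so d = 51.
2^1 ≡ 2 (mod 205)
2^2 ≡ 2^2 = 4 ≡ 4 (mod 205)
2^4 ≡ 4^2 = 16 ≡ 16 (mod 205)
2^8 ≡ 16^2 = 256 ≡ 51 (mod 205)
2^16 ≡ 51^2 = 2601 ≡ 141 (mod 205)
2^32 ≡ 141^2 = 19881 ≡ 201 (mod 205)
51 = 32 + 16 + 2 + 1 in binary powers of 2.
So 2^51 ≡ 201 · 141 · 4 · 2 ≡ 203 (mod 205).
Squaring chain: 203 → 4; never reaches −1, so base 2 is a Miller–Rabin witness that 205 is composite.

203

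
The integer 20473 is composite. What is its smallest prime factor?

20473 is odd.
Digit sum 16, not divisible by 3.
Ends in 3: not divisible by 5.
7: 20473 = 7·2924 + 5
11: 20473 = 11·1861 + 2
13: 20473 = 13·1574 + 11
17: 20473 = 17·1204 + 5
19: 20473 = 19·1077 + 10
23: 20473 = 23·890 + 3
29: 20473 = 29·705 + 28
31: 20473 = 31·660 + 13
37: 20473 = 37·553 + 12
41: 20473 = 41·499 + 14
43: 20473 = 43·476 + 5
47: 20473 = 47·435 + 28
53: 20473 = 53·386 + 15
59: 20473 = 59·347

59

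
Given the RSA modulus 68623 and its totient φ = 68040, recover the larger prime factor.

421

φ(n) = (p−1)(q−1) = n − (p+q) + 1, so p + q = 68623 − 68040 + 1 = 584.
p and q are the roots of t² − 584t + 68623 = 0.
Discriminant: 584² − 4·68623 = 341056 − 274492 = 66564; √66564 = 258.
q = (584 − 258)/2 = 163, p = (584 + 258)/2 = 421.
Check: 163 · 421 = 68623.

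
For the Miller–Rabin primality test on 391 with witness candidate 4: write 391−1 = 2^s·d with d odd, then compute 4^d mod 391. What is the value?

285

391 − 1 = 390 = 2^1 · 195, so d = 195.
4^1 ≡ 4 (mod 391)
4^2 ≡ 4^2 = 16 ≡ 16 (mod 391)
4^4 ≡ 16^2 = 256 ≡ 256 (mod 391)
4^8 ≡ 256^2 = 65536 ≡ 239 (mod 391)
4^16 ≡ 239^2 = 57121 ≡ 35 (mod 391)
4^32 ≡ 35^2 = 1225 ≡ 52 (mod 391)
4^64 ≡ 52^2 = 2704 ≡ 358 (mod 391)
4^128 ≡ 358^2 = 128164 ≡ 307 (mod 391)
195 = 128 + 64 + 2 + 1 in binary powers of 2.
So 4^195 ≡ 307 · 358 · 16 · 4 ≡ 285 (mod 391).
Squaring chain: 285; never reaches −1, so base 4 is a Miller–Rabin witness that 391 is composite.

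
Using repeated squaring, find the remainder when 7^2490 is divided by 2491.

713

7^1 ≡ 7 (mod 2491)
7^2 ≡ 7^2 = 49 ≡ 49 (mod 2491)
7^4 ≡ 49^2 = 2401 ≡ 2401 (mod 2491)
7^8 ≡ 2401^2 = 5764801 ≡ 627 (mod 2491)
7^16 ≡ 627^2 = 393129 ≡ 2042 (mod 2491)
7^32 ≡ 2042^2 = 4169764 ≡ 2321 (mod 2491)
7^64 ≡ 2321^2 = 5387041 ≡ 1499 (mod 2491)
7^128 ≡ 1499^2 = 2247001 ≡ 119 (mod 2491)
7^256 ≡ 119^2 = 14161 ≡ 1706 (mod 2491)
7^512 ≡ 1706^2 = 2910436 ≡ 948 (mod 2491)
7^1024 ≡ 948^2 = 898704 ≡ 1944 (mod 2491)
7^2048 ≡ 1944^2 = 3779136 ≡ 289 (mod 2491)
2490 = 2048 + 256 + 128 + 32 + 16 + 8 + 2 in binary powers of 2.
So 7^2490 ≡ 289 · 1706 · 119 · 2321 · 2042 · 627 · 49 ≡ 713 (mod 2491).
Since 713 ≠ 1, base 7 is a Fermat witness: 2491 is composite.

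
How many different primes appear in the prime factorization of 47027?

3

47027 = 31 · 1517
1517 = 37 · 41
47027 = 31 · 37 · 41, which has 3 distinct prime factors.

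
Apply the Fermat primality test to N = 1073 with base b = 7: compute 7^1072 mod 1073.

7^1 ≡ 7 (mod 1073)
7^2 ≡ 7^2 = 49 ≡ 49 (mod 1073)
7^4 ≡ 49^2 = 2401 ≡ 255 (mod 1073)
7^8 ≡ 255^2 = 65025 ≡ 645 (mod 1073)
7^16 ≡ 645^2 = 416025 ≡ 774 (mod 1073)
7^32 ≡ 774^2 = 599076 ≡ 342 (mod 1073)
7^64 ≡ 342^2 = 116964 ≡ 7 (mod 1073)
7^128 ≡ 7^2 = 49 ≡ 49 (mod 1073)
7^256 ≡ 49^2 = 2401 ≡ 255 (mod 1073)
7^512 ≡ 255^2 = 65025 ≡ 645 (mod 1073)
7^1024 ≡ 645^2 = 416025 ≡ 774 (mod 1073)
1072 = 1024 + 32 + 16 in binary powers of 2.
So 7^1072 ≡ 774 · 342 · 774 ≡ 7 (mod 1073).
Since 7 ≠ 1, base 7 is a Fermat witness: 1073 is composite.

7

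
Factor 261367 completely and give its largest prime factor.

83

261367 = 47 · 5561
5561 = 67 · 83
83 is prime.
So 261367 = 47 · 67 · 83; the largest prime factor is 83.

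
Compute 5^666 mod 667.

5^1 ≡ 5 (mod 667)
5^2 ≡ 5^2 = 25 ≡ 25 (mod 667)
5^4 ≡ 25^2 = 625 ≡ 625 (mod 667)
5^8 ≡ 625^2 = 390625 ≡ 430 (mod 667)
5^16 ≡ 430^2 = 184900 ≡ 141 (mod 667)
5^32 ≡ 141^2 = 19881 ≡ 538 (mod 667)
5^64 ≡ 538^2 = 289444 ≡ 633 (mod 667)
5^128 ≡ 633^2 = 400689 ≡ 489 (mod 667)
5^256 ≡ 489^2 = 239121 ≡ 335 (mod 667)
5^512 ≡ 335^2 = 112225 ≡ 169 (mod 667)
666 = 512 + 128 + 16 + 8 + 2 in binary powers of 2.
So 5^666 ≡ 169 · 489 · 141 · 430 · 25 ≡ 169 (mod 667).
Since 169 ≠ 1, base 5 is a Fermat witness: 667 is composite.

169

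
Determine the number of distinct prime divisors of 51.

51 = 3 · 17
51 = 3 · 17, which has 2 distinct prime factors.

2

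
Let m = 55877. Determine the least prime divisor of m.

55877 is odd.
Digit sum 32, not divisible by 3.
Ends in 7: not divisible by 5.
7: 55877 = 7·7982 + 3
11: 55877 = 11·5079 + 8
13: 55877 = 13·4298 + 3
17: 55877 = 17·3286 + 15
19: 55877 = 19·2940 + 17
23: 55877 = 23·2429 + 10
29: 55877 = 29·1926 + 23
31: 55877 = 31·1802 + 15
37: 55877 = 37·1510 + 7
41: 55877 = 41·1362 + 35
43: 55877 = 43·1299 + 20
47: 55877 = 47·1188 + 41
53: 55877 = 53·1054 + 15
59: 55877 = 59·947 + 4
61: 55877 = 61·916 + 1
67: 55877 = 67·833 + 66
71: 55877 = 71·787

71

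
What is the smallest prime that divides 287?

287 is odd.
Digit sum 17, not divisible by 3.
Ends in 7: not divisible by 5.
7: 287 = 7·41

7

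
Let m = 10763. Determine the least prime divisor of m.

10763 is odd.
Digit sum 17, not divisible by 3.
Ends in 3: not divisible by 5.
7: 10763 = 7·1537 + 4
11: 10763 = 11·978 + 5
13: 10763 = 13·827 + 12
17: 10763 = 17·633 + 2
19: 10763 = 19·566 + 9
23: 10763 = 23·467 + 22
29: 10763 = 29·371 + 4
31: 10763 = 31·347 + 6
37: 10763 = 37·290 + 33
41: 10763 = 41·262 + 21
43: 10763 = 43·250 + 13
47: 10763 = 47·229

47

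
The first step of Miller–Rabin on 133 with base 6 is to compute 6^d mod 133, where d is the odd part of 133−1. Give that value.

133 − 1 = 132 = 2^2 · 33, so d = 33.
6^1 ≡ 6 (mod 133)
6^2 ≡ 6^2 = 36 ≡ 36 (mod 133)
6^4 ≡ 36^2 = 1296 ≡ 99 (mod 133)
6^8 ≡ 99^2 = 9801 ≡ 92 (mod 133)
6^16 ≡ 92^2 = 8464 ≡ 85 (mod 133)
6^32 ≡ 85^2 = 7225 ≡ 43 (mod 133)
33 = 32 + 1 in binary powers of 2.
So 6^33 ≡ 43 · 6 ≡ 125 (mod 133).
Squaring chain: 125 → 64; never reaches −1, so base 6 is a Miller–Rabin witness that 133 is composite.

125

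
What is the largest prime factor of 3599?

3599 = 59 · 61
61 is prime.
So 3599 = 59 · 61; the largest prime factor is 61.

61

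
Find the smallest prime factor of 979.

11

979 is odd.
Digit sum 25, not divisible by 3.
Ends in 9: not divisible by 5.
7: 979 = 7·139 + 6
11: 979 = 11·89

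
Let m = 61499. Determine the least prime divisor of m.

89

61499 is odd.
Digit sum 29, not divisible by 3.
Ends in 9: not divisible by 5.
7: 61499 = 7·8785 + 4
11: 61499 = 11·5590 + 9
13: 61499 = 13·4730 + 9
17: 61499 = 17·3617 + 10
19: 61499 = 19·3236 + 15
23: 61499 = 23·2673 + 20
29: 61499 = 29·2120 + 19
31: 61499 = 31·1983 + 26
37: 61499 = 37·1662 + 5
41: 61499 = 41·1499 + 40
43: 61499 = 43·1430 + 9
47: 61499 = 47·1308 + 23
53: 61499 = 53·1160 + 19
59: 61499 = 59·1042 + 21
61: 61499 = 61·1008 + 11
67: 61499 = 67·917 + 60
71: 61499 = 71·866 + 13
73: 61499 = 73·842 + 33
79: 61499 = 79·778 + 37
83: 61499 = 83·740 + 79
89: 61499 = 89·691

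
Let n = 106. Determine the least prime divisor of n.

106 is even: 2 divides it.

2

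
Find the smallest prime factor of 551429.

17

551429 is odd.
Digit sum 26, not divisible by 3.
Ends in 9: not divisible by 5.
7: 551429 = 7·78775 + 4
11: 551429 = 11·50129 + 10
13: 551429 = 13·42417 + 8
17: 551429 = 17·32437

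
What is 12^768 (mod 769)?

12^1 ≡ 12 (mod 769)
12^2 ≡ 12^2 = 144 ≡ 144 (mod 769)
12^4 ≡ 144^2 = 20736 ≡ 742 (mod 769)
12^8 ≡ 742^2 = 550564 ≡ 729 (mod 769)
12^16 ≡ 729^2 = 531441 ≡ 62 (mod 769)
12^32 ≡ 62^2 = 3844 ≡ 768 (mod 769)
12^64 ≡ 768^2 = 589824 ≡ 1 (mod 769)
12^128 ≡ 1^2 = 1 ≡ 1 (mod 769)
12^256 ≡ 1^2 = 1 ≡ 1 (mod 769)
12^512 ≡ 1^2 = 1 ≡ 1 (mod 769)
768 = 512 + 256 in binary powers of 2.
So 12^768 ≡ 1 · 1 ≡ 1 (mod 769).
Since the result is 1, base 12 gives no evidence that 769 is composite.

1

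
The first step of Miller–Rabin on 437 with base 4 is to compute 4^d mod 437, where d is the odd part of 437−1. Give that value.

213

437 − 1 = 436 = 2^2 · 109, so d = 109.
4^1 ≡ 4 (mod 437)
4^2 ≡ 4^2 = 16 ≡ 16 (mod 437)
4^4 ≡ 16^2 = 256 ≡ 256 (mod 437)
4^8 ≡ 256^2 = 65536 ≡ 423 (mod 437)
4^16 ≡ 423^2 = 178929 ≡ 196 (mod 437)
4^32 ≡ 196^2 = 38416 ≡ 397 (mod 437)
4^64 ≡ 397^2 = 157609 ≡ 289 (mod 437)
109 = 64 + 32 + 8 + 4 + 1 in binary powers of 2.
So 4^109 ≡ 289 · 397 · 423 · 256 · 4 ≡ 213 (mod 437).
Squaring chain: 213 → 358; never reaches −1, so base 4 is a Miller–Rabin witness that 437 is composite.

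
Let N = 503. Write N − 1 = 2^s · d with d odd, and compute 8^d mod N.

1

503 − 1 = 502 = 2^1 · 251, so d = 251.
8^1 ≡ 8 (mod 503)
8^2 ≡ 8^2 = 64 ≡ 64 (mod 503)
8^4 ≡ 64^2 = 4096 ≡ 72 (mod 503)
8^8 ≡ 72^2 = 5184 ≡ 154 (mod 503)
8^16 ≡ 154^2 = 23716 ≡ 75 (mod 503)
8^32 ≡ 75^2 = 5625 ≡ 92 (mod 503)
8^64 ≡ 92^2 = 8464 ≡ 416 (mod 503)
8^128 ≡ 416^2 = 173056 ≡ 24 (mod 503)
251 = 128 + 64 + 32 + 16 + 8 + 2 + 1 in binary powers of 2.
So 8^251 ≡ 24 · 416 · 92 · 75 · 154 · 64 · 8 ≡ 1 (mod 503).
Since 8^d ≡ 1 (mod 503), base 8 does not prove 503 composite.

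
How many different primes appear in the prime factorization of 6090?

6090 = 2 · 3045
3045 = 3 · 1015
1015 = 5 · 203
203 = 7 · 29
6090 = 2 · 3 · 5 · 7 · 29, which has 5 distinct prime factors.

5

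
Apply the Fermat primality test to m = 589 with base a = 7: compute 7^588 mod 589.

7^1 ≡ 7 (mod 589)
7^2 ≡ 7^2 = 49 ≡ 49 (mod 589)
7^4 ≡ 49^2 = 2401 ≡ 45 (mod 589)
7^8 ≡ 45^2 = 2025 ≡ 258 (mod 589)
7^16 ≡ 258^2 = 66564 ≡ 7 (mod 589)
7^32 ≡ 7^2 = 49 ≡ 49 (mod 589)
7^64 ≡ 49^2 = 2401 ≡ 45 (mod 589)
7^128 ≡ 45^2 = 2025 ≡ 258 (mod 589)
7^256 ≡ 258^2 = 66564 ≡ 7 (mod 589)
7^512 ≡ 7^2 = 49 ≡ 49 (mod 589)
588 = 512 + 64 + 8 + 4 in binary powers of 2.
So 7^588 ≡ 49 · 45 · 258 · 45 ≡ 343 (mod 589).
Since 343 ≠ 1, base 7 is a Fermat witness: 589 is composite.

343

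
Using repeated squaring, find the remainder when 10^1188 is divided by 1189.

426

10^1 ≡ 10 (mod 1189)
10^2 ≡ 10^2 = 100 ≡ 100 (mod 1189)
10^4 ≡ 100^2 = 10000 ≡ 488 (mod 1189)
10^8 ≡ 488^2 = 238144 ≡ 344 (mod 1189)
10^16 ≡ 344^2 = 118336 ≡ 625 (mod 1189)
10^32 ≡ 625^2 = 390625 ≡ 633 (mod 1189)
10^64 ≡ 633^2 = 400689 ≡ 1185 (mod 1189)
10^128 ≡ 1185^2 = 1404225 ≡ 16 (mod 1189)
10^256 ≡ 16^2 = 256 ≡ 256 (mod 1189)
10^512 ≡ 256^2 = 65536 ≡ 141 (mod 1189)
10^1024 ≡ 141^2 = 19881 ≡ 857 (mod 1189)
1188 = 1024 + 128 + 32 + 4 in binary powers of 2.
So 10^1188 ≡ 857 · 16 · 633 · 488 ≡ 426 (mod 1189).
Since 426 ≠ 1, base 10 is a Fermat witness: 1189 is composite.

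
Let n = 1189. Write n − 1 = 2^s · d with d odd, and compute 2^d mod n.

282

1189 − 1 = 1188 = 2^2 · 297, so d = 297.
2^1 ≡ 2 (mod 1189)
2^2 ≡ 2^2 = 4 ≡ 4 (mod 1189)
2^4 ≡ 4^2 = 16 ≡ 16 (mod 1189)
2^8 ≡ 16^2 = 256 ≡ 256 (mod 1189)
2^16 ≡ 256^2 = 65536 ≡ 141 (mod 1189)
2^32 ≡ 141^2 = 19881 ≡ 857 (mod 1189)
2^64 ≡ 857^2 = 734449 ≡ 836 (mod 1189)
2^128 ≡ 836^2 = 698896 ≡ 953 (mod 1189)
2^256 ≡ 953^2 = 908209 ≡ 1002 (mod 1189)
297 = 256 + 32 + 8 + 1 in binary powers of 2.
So 2^297 ≡ 1002 · 857 · 256 · 2 ≡ 282 (mod 1189).
Squaring chain: 282 → 1050; never reaches −1, so base 2 is a Miller–Rabin witness that 1189 is composite.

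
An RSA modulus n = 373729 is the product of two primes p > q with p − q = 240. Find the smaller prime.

Since p = q + 240, we have 373729 = q(q + 240), so q² + 240q − 373729 = 0.
Discriminant: 240² + 4·373729 = 57600 + 1494916 = 1552516; √1552516 = 1246.
q = (−240 + 1246)/2 = 503, and p = q + 240 = 743.
Check: 503 · 743 = 373729.

503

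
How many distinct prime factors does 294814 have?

294814 = 2 · 147407
147407 = 13 · 11339
11339 = 17 · 667
667 = 23 · 29
294814 = 2 · 13 · 17 · 23 · 29, which has 5 distinct prime factors.

5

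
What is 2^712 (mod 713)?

624

2^1 ≡ 2 (mod 713)
2^2 ≡ 2^2 = 4 ≡ 4 (mod 713)
2^4 ≡ 4^2 = 16 ≡ 16 (mod 713)
2^8 ≡ 16^2 = 256 ≡ 256 (mod 713)
2^16 ≡ 256^2 = 65536 ≡ 653 (mod 713)
2^32 ≡ 653^2 = 426409 ≡ 35 (mod 713)
2^64 ≡ 35^2 = 1225 ≡ 512 (mod 713)
2^128 ≡ 512^2 = 262144 ≡ 473 (mod 713)
2^256 ≡ 473^2 = 223729 ≡ 560 (mod 713)
2^512 ≡ 560^2 = 313600 ≡ 593 (mod 713)
712 = 512 + 128 + 64 + 8 in binary powers of 2.
So 2^712 ≡ 593 · 473 · 512 · 256 ≡ 624 (mod 713).
Since 624 ≠ 1, base 2 is a Fermat witness: 713 is composite.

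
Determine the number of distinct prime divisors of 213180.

6

213180 = 2^2 · 53295
53295 = 3 · 17765
17765 = 5 · 3553
3553 = 11 · 323
323 = 17 · 19
213180 = 2^2 · 3 · 5 · 11 · 17 · 19, which has 6 distinct prime factors.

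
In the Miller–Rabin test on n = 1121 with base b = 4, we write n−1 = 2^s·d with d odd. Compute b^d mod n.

556

1121 − 1 = 1120 = 2^5 · 35, so d = 35.
4^1 ≡ 4 (mod 1121)
4^2 ≡ 4^2 = 16 ≡ 16 (mod 1121)
4^4 ≡ 16^2 = 256 ≡ 256 (mod 1121)
4^8 ≡ 256^2 = 65536 ≡ 518 (mod 1121)
4^16 ≡ 518^2 = 268324 ≡ 405 (mod 1121)
4^32 ≡ 405^2 = 164025 ≡ 359 (mod 1121)
35 = 32 + 2 + 1 in binary powers of 2.
So 4^35 ≡ 359 · 16 · 4 ≡ 556 (mod 1121).
Squaring chain: 556 → 861 → 340 → 137 → 833; never reaches −1, so base 4 is a Miller–Rabin witness that 1121 is composite.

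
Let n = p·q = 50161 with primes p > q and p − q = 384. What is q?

Since p = q + 384, we have 50161 = q(q + 384), so q² + 384q − 50161 = 0.
Discriminant: 384² + 4·50161 = 147456 + 200644 = 348100; √348100 = 590.
q = (−384 + 590)/2 = 103, and p = q + 384 = 487.
Check: 103 · 487 = 50161.

103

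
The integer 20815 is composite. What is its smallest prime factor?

5

20815 is odd.
Digit sum 16, not divisible by 3.
Ends in 5: divisible by 5.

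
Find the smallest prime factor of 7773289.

97

7773289 is odd.
Digit sum 43, not divisible by 3.
Ends in 9: not divisible by 5.
7: 7773289 = 7·1110469 + 6
11: 7773289 = 11·706662 + 7
13: 7773289 = 13·597945 + 4
17: 7773289 = 17·457252 + 5
19: 7773289 = 19·409120 + 9
23: 7773289 = 23·337969 + 2
29: 7773289 = 29·268044 + 13
31: 7773289 = 31·250751 + 8
37: 7773289 = 37·210088 + 33
41: 7773289 = 41·189592 + 17
43: 7773289 = 43·180774 + 7
47: 7773289 = 47·165389 + 6
53: 7773289 = 53·146665 + 44
59: 7773289 = 59·131750 + 39
61: 7773289 = 61·127430 + 59
67: 7773289 = 67·116019 + 16
71: 7773289 = 71·109482 + 67
73: 7773289 = 73·106483 + 30
79: 7773289 = 79·98396 + 5
83: 7773289 = 83·93654 + 7
89: 7773289 = 89·87340 + 29
97: 7773289 = 97·80137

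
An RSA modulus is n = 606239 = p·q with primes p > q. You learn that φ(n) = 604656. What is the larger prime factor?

φ(n) = (p−1)(q−1) = n − (p+q) + 1, so p + q = 606239 − 604656 + 1 = 1584.
p and q are the roots of t² − 1584t + 606239 = 0.
Discriminant: 1584² − 4·606239 = 2509056 − 2424956 = 84100; √84100 = 290.
q = (1584 − 290)/2 = 647, p = (1584 + 290)/2 = 937.
Check: 647 · 937 = 606239.

937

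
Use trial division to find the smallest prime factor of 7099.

31

7099 is odd.
Digit sum 25, not divisible by 3.
Ends in 9: not divisible by 5.
7: 7099 = 7·1014 + 1
11: 7099 = 11·645 + 4
13: 7099 = 13·546 + 1
17: 7099 = 17·417 + 10
19: 7099 = 19·373 + 12
23: 7099 = 23·308 + 15
29: 7099 = 29·244 + 23
31: 7099 = 31·229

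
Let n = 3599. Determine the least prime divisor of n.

3599 is odd.
Digit sum 26, not divisible by 3.
Ends in 9: not divisible by 5.
7: 3599 = 7·514 + 1
11: 3599 = 11·327 + 2
13: 3599 = 13·276 + 11
17: 3599 = 17·211 + 12
19: 3599 = 19·189 + 8
23: 3599 = 23·156 + 11
29: 3599 = 29·124 + 3
31: 3599 = 31·116 + 3
37: 3599 = 37·97 + 10
41: 3599 = 41·87 + 32
43: 3599 = 43·83 + 30
47: 3599 = 47·76 + 27
53: 3599 = 53·67 + 48
59: 3599 = 59·61

59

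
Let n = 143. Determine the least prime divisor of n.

11

143 is odd.
Digit sum 8, not divisible by 3.
Ends in 3: not divisible by 5.
7: 143 = 7·20 + 3
11: 143 = 11·13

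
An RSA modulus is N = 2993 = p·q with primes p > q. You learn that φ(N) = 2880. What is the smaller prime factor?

φ(n) = (p−1)(q−1) = n − (p+q) + 1, so p + q = 2993 − 2880 + 1 = 114.
p and q are the roots of t² − 114t + 2993 = 0.
Discriminant: 114² − 4·2993 = 12996 − 11972 = 1024; √1024 = 32.
q = (114 − 32)/2 = 41, p = (114 + 32)/2 = 73.
Check: 41 · 73 = 2993.

41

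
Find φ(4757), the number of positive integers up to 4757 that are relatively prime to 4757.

Factor: 4757 = 67 · 71.
φ(4757) = (67−1) · (71−1) = 66 · 70 = 4620.

4620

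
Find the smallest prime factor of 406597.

406597 is odd.
Digit sum 31, not divisible by 3.
Ends in 7: not divisible by 5.
7: 406597 = 7·58085 + 2
11: 406597 = 11·36963 + 4
13: 406597 = 13·31276 + 9
17: 406597 = 17·23917 + 8
19: 406597 = 19·21399 + 16
23: 406597 = 23·17678 + 3
29: 406597 = 29·14020 + 17
31: 406597 = 31·13116 + 1
37: 406597 = 37·10989 + 4
41: 406597 = 41·9917

41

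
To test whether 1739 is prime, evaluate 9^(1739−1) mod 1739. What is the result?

9^1 ≡ 9 (mod 1739)
9^2 ≡ 9^2 = 81 ≡ 81 (mod 1739)
9^4 ≡ 81^2 = 6561 ≡ 1344 (mod 1739)
9^8 ≡ 1344^2 = 1806336 ≡ 1254 (mod 1739)
9^16 ≡ 1254^2 = 1572516 ≡ 460 (mod 1739)
9^32 ≡ 460^2 = 211600 ≡ 1181 (mod 1739)
9^64 ≡ 1181^2 = 1394761 ≡ 83 (mod 1739)
9^128 ≡ 83^2 = 6889 ≡ 1672 (mod 1739)
9^256 ≡ 1672^2 = 2795584 ≡ 1011 (mod 1739)
9^512 ≡ 1011^2 = 1022121 ≡ 1328 (mod 1739)
9^1024 ≡ 1328^2 = 1763584 ≡ 238 (mod 1739)
1738 = 1024 + 512 + 128 + 64 + 8 + 2 in binary powers of 2.
So 9^1738 ≡ 238 · 1328 · 1672 · 83 · 1254 · 81 ≡ 638 (mod 1739).
Since 638 ≠ 1, base 9 is a Fermat witness: 1739 is composite.

638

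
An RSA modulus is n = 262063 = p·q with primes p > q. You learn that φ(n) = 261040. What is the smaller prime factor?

φ(n) = (p−1)(q−1) = n − (p+q) + 1, so p + q = 262063 − 261040 + 1 = 1024.
p and q are the roots of t² − 1024t + 262063 = 0.
Discriminant: 1024² − 4·262063 = 1048576 − 1048252 = 324; √324 = 18.
q = (1024 − 18)/2 = 503, p = (1024 + 18)/2 = 521.
Check: 503 · 521 = 262063.

503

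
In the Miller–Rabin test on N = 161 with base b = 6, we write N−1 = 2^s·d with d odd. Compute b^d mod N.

161 − 1 = 160 = 2^5 · 5, so d = 5.
6^1 ≡ 6 (mod 161)
6^2 ≡ 6^2 = 36 ≡ 36 (mod 161)
6^4 ≡ 36^2 = 1296 ≡ 8 (mod 161)
5 = 4 + 1 in binary powers of 2.
So 6^5 ≡ 8 · 6 ≡ 48 (mod 161).
Squaring chain: 48 → 50 → 85 → 141 → 78; never reaches −1, so base 6 is a Miller–Rabin witness that 161 is composite.

48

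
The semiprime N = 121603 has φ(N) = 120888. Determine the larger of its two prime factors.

φ(n) = (p−1)(q−1) = n − (p+q) + 1, so p + q = 121603 − 120888 + 1 = 716.
p and q are the roots of t² − 716t + 121603 = 0.
Discriminant: 716² − 4·121603 = 512656 − 486412 = 26244; √26244 = 162.
q = (716 − 162)/2 = 277, p = (716 + 162)/2 = 439.
Check: 277 · 439 = 121603.

439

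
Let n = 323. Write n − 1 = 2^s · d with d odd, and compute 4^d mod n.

323 − 1 = 322 = 2^1 · 161, so d = 161.
4^1 ≡ 4 (mod 323)
4^2 ≡ 4^2 = 16 ≡ 16 (mod 323)
4^4 ≡ 16^2 = 256 ≡ 256 (mod 323)
4^8 ≡ 256^2 = 65536 ≡ 290 (mod 323)
4^16 ≡ 290^2 = 84100 ≡ 120 (mod 323)
4^32 ≡ 120^2 = 14400 ≡ 188 (mod 323)
4^64 ≡ 188^2 = 35344 ≡ 137 (mod 323)
4^128 ≡ 137^2 = 18769 ≡ 35 (mod 323)
161 = 128 + 32 + 1 in binary powers of 2.
So 4^161 ≡ 35 · 188 · 4 ≡ 157 (mod 323).
Squaring chain: 157; never reaches −1, so base 4 is a Miller–Rabin witness that 323 is composite.

157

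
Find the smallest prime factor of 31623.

3

31623 is odd.
Digit sum 15, divisible by 3.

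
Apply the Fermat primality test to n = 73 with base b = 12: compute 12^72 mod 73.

12^1 ≡ 12 (mod 73)
12^2 ≡ 12^2 = 144 ≡ 71 (mod 73)
12^4 ≡ 71^2 = 5041 ≡ 4 (mod 73)
12^8 ≡ 4^2 = 16 ≡ 16 (mod 73)
12^16 ≡ 16^2 = 256 ≡ 37 (mod 73)
12^32 ≡ 37^2 = 1369 ≡ 55 (mod 73)
12^64 ≡ 55^2 = 3025 ≡ 32 (mod 73)
72 = 64 + 8 in binary powers of 2.
So 12^72 ≡ 32 · 16 ≡ 1 (mod 73).
Since the result is 1, base 12 gives no evidence that 73 is composite.

1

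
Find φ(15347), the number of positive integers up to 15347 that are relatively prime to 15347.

15096

Factor: 15347 = 103 · 149.
φ(15347) = (103−1) · (149−1) = 102 · 148 = 15096.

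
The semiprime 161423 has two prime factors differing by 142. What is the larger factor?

479

Since p = q + 142, we have 161423 = q(q + 142), so q² + 142q − 161423 = 0.
Discriminant: 142² + 4·161423 = 20164 + 645692 = 665856; √665856 = 816.
q = (−142 + 816)/2 = 337, and p = q + 142 = 479.
Check: 337 · 479 = 161423.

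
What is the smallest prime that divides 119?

7

119 is odd.
Digit sum 11, not divisible by 3.
Ends in 9: not divisible by 5.
7: 119 = 7·17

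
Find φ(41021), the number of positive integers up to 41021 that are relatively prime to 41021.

36288

Factor: 41021 = 17 · 19 · 127.
φ(41021) = (17−1) · (19−1) · (127−1) = 16 · 18 · 126 = 36288.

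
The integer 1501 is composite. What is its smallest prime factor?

1501 is odd.
Digit sum 7, not divisible by 3.
Ends in 1: not divisible by 5.
7: 1501 = 7·214 + 3
11: 1501 = 11·136 + 5
13: 1501 = 13·115 + 6
17: 1501 = 17·88 + 5
19: 1501 = 19·79

19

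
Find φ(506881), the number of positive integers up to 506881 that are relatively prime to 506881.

Factor: 506881 = 31 · 83 · 197.
φ(506881) = (31−1) · (83−1) · (197−1) = 30 · 82 · 196 = 482160.

482160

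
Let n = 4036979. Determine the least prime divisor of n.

79

4036979 is odd.
Digit sum 38, not divisible by 3.
Ends in 9: not divisible by 5.
7: 4036979 = 7·576711 + 2
11: 4036979 = 11·366998 + 1
13: 4036979 = 13·310536 + 11
17: 4036979 = 17·237469 + 6
19: 4036979 = 19·212472 + 11
23: 4036979 = 23·175520 + 19
29: 4036979 = 29·139206 + 5
31: 4036979 = 31·130225 + 4
37: 4036979 = 37·109107 + 20
41: 4036979 = 41·98462 + 37
43: 4036979 = 43·93883 + 10
47: 4036979 = 47·85893 + 8
53: 4036979 = 53·76169 + 22
59: 4036979 = 59·68423 + 22
61: 4036979 = 61·66179 + 60
67: 4036979 = 67·60253 + 28
71: 4036979 = 71·56858 + 61
73: 4036979 = 73·55301 + 6
79: 4036979 = 79·51101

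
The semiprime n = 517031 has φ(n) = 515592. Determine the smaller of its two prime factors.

683

φ(n) = (p−1)(q−1) = n − (p+q) + 1, so p + q = 517031 − 515592 + 1 = 1440.
p and q are the roots of t² − 1440t + 517031 = 0.
Discriminant: 1440² − 4·517031 = 2073600 − 2068124 = 5476; √5476 = 74.
q = (1440 − 74)/2 = 683, p = (1440 + 74)/2 = 757.
Check: 683 · 757 = 517031.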